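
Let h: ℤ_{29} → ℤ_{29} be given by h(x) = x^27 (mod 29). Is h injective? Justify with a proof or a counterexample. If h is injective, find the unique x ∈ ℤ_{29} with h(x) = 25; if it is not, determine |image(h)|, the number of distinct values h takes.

7

Since 29 is prime, the nonzero elements of ℤ_{29} form a cyclic group of order 28.
As gcd(27, 28) = 1, raising to the 27th power is a bijection on this group: if x_1^27 ≡ x_2^27 then (x_1x_2^{−1})^27 = 1, and the only element of order dividing gcd(27, 28) = 1 is 1, so x_1 = x_2.
With h(0) = 0 this makes h injective on all of ℤ_{29}, hence bijective (finite equal-size domain and codomain). In particular h is injective.
Since h is injective, we find the preimage of 25. The inverse of x ↦ x^27 on (ℤ_{29})^× is x ↦ x^27, because 27·27 = 729 = 26·28 + 1 ≡ 1 (mod 28) and x^{28} = 1 for x ≠ 0 (Fermat). So h⁻¹(25) = 25^27 mod 29.
Repeated squaring mod 29: 25^1 ≡ 25, 25^2 ≡ 25² = 625 ≡ 16, 25^4 ≡ 16² = 256 ≡ 24, 25^8 ≡ 24² = 576 ≡ 25, 25^16 ≡ 25² = 625 ≡ 16. Since 27 = 16 + 8 + 2 + 1, 25^27 ≡ 16·25·16·25: 16·25 = 400 ≡ 23, then 23·16 = 368 ≡ 20, then 20·25 = 500 ≡ 7. So 25^27 ≡ 7 (mod 29).
Hence h⁻¹(25) = 7.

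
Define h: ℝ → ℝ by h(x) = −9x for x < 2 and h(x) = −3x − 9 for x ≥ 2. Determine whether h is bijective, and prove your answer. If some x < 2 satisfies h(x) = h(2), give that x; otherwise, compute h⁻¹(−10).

5/3

Both pieces are strictly decreasing (slopes −9 and −3), so each is injective on its own interval.
The left piece maps (−∞, 2) onto (−18, ∞); the right piece maps [2, ∞) onto (−∞, −15].
These images overlap. In particular h(2) = −15 (right piece), and solving −9x = −15 on the left piece gives x = 5/3 < 2.
So h(5/3) = h(2) with 5/3 ≠ 2, and h is not injective, hence not bijective. This x = 5/3 is the requested value below 2.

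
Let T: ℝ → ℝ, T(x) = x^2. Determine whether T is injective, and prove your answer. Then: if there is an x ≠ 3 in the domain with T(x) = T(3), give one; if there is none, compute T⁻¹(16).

T(3) = 9 = (−3)^2 = T(−3) (since 2 is even), with 3 ≠ −3. So T is not injective.
For the follow-up, such an x exists: taking x = −3 ∈ ℝ gives T(−3) = 9 = T(3) with −3 ≠ 3.

-3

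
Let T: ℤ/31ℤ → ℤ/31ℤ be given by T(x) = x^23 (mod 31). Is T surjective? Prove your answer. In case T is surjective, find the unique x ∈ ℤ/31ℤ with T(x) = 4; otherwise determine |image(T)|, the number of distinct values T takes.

Since 31 is prime, the nonzero elements of ℤ/31ℤ form a cyclic group of order 30.
As gcd(23, 30) = 1, raising to the 23rd power is a bijection on this group: if s^23 ≡ t^23 then (st^{−1})^23 = 1, and the only element of order dividing gcd(23, 30) = 1 is 1, so s = t.
With T(0) = 0 this makes T injective on all of ℤ/31ℤ, hence bijective (finite equal-size domain and codomain). In particular T is surjective.
Since T is surjective, we find the preimage of 4. The inverse of x ↦ x^23 on (ℤ/31ℤ)^× is x ↦ x^17, because 23·17 = 391 = 13·30 + 1 ≡ 1 (mod 30) and x^{30} = 1 for x ≠ 0 (Fermat). So T⁻¹(4) = 4^17 mod 31.
Repeated squaring mod 31: 4^1 ≡ 4, 4^2 ≡ 4² = 16, 4^4 ≡ 16² = 256 ≡ 8, 4^8 ≡ 8² = 64 ≡ 2, 4^16 ≡ 2² = 4. Since 17 = 16 + 1, 4^17 ≡ 4·4: 4·4 = 16. So 4^17 ≡ 16 (mod 31).
Hence T⁻¹(4) = 16.

16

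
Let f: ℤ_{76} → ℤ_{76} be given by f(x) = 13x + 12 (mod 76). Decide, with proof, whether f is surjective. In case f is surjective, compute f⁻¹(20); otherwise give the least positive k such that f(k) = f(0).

Since gcd(13, 76) = 1, 13 is invertible modulo 76. Euclid's algorithm: 76 = 5·13 + 11, 13 = 1·11 + 2, 11 = 5·2 + 1; back-substituting gives 1 = 41·13 − 7·76, so 13⁻¹ ≡ 41 (mod 76).
Then y ↦ 41(y − 12) is a two-sided inverse to f, so every y ∈ ℤ_{76} has a preimage.
Therefore f is surjective.
Since f is surjective, we find f⁻¹(20): we need 13x ≡ 20 − 12 ≡ 8 (mod 76). Using 13⁻¹ = 41: x ≡ 41·8 = 328 = 4·76 + 24, so x = 24.
Check: f(24) = 13·24 + 12 = 324 = 4·76 + 20 ≡ 20 (mod 76).

24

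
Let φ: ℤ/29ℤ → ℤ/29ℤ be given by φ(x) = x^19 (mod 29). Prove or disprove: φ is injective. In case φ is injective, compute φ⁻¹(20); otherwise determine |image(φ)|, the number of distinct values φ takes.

Since 29 is prime, the nonzero elements of ℤ/29ℤ form a cyclic group of order 28.
As gcd(19, 28) = 1, raising to the 19th power is a bijection on this group: if s^19 ≡ t^19 then (st^{−1})^19 = 1, and the only element of order dividing gcd(19, 28) = 1 is 1, so s = t.
With φ(0) = 0 this makes φ injective on all of ℤ/29ℤ, hence bijective (finite equal-size domain and codomain). In particular φ is injective.
Since φ is injective, we find the preimage of 20. The inverse of x ↦ x^19 on (ℤ/29ℤ)^× is x ↦ x^3, because 19·3 = 57 = 2·28 + 1 ≡ 1 (mod 28) and x^{28} = 1 for x ≠ 0 (Fermat). So φ⁻¹(20) = 20^3 mod 29.
Repeated squaring mod 29: 20^1 ≡ 20, 20^2 ≡ 20² = 400 ≡ 23. Since 3 = 2 + 1, 20^3 ≡ 23·20: 23·20 = 460 ≡ 25. So 20^3 ≡ 25 (mod 29).
Hence φ⁻¹(20) = 25.

25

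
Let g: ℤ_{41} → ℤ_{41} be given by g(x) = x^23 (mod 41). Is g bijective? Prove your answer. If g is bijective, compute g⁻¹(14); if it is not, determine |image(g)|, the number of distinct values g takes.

Since 41 is prime, the nonzero elements of ℤ_{41} form a cyclic group of order 40.
As gcd(23, 40) = 1, raising to the 23rd power is a bijection on this group: if s^23 ≡ t^23 then (st^{−1})^23 = 1, and the only element of order dividing gcd(23, 40) = 1 is 1, so s = t.
With g(0) = 0 this makes g injective on all of ℤ_{41}, hence bijective (finite equal-size domain and codomain). In particular g is bijective.
Since g is bijective, we find the preimage of 14. The inverse of x ↦ x^23 on (ℤ_{41})^× is x ↦ x^7, because 23·7 = 161 = 4·40 + 1 ≡ 1 (mod 40) and x^{40} = 1 for x ≠ 0 (Fermat). So g⁻¹(14) = 14^7 mod 41.
Repeated squaring mod 41: 14^1 ≡ 14, 14^2 ≡ 14² = 196 ≡ 32, 14^4 ≡ 32² = 1024 ≡ 40. Since 7 = 4 + 2 + 1, 14^7 ≡ 40·32·14: 40·32 = 1280 ≡ 9, then 9·14 = 126 ≡ 3. So 14^7 ≡ 3 (mod 41).
Hence g⁻¹(14) = 3.

3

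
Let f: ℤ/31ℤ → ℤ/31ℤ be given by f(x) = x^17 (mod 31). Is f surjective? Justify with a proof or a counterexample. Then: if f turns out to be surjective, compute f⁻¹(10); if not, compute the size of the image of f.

14

Since 31 is prime, the nonzero elements of ℤ/31ℤ form a cyclic group of order 30.
As gcd(17, 30) = 1, raising to the 17th power is a bijection on this group: if u^17 ≡ v^17 then (uv^{−1})^17 = 1, and the only element of order dividing gcd(17, 30) = 1 is 1, so u = v.
With f(0) = 0 this makes f injective on all of ℤ/31ℤ, hence bijective (finite equal-size domain and codomain). In particular f is surjective.
Since f is surjective, we find the preimage of 10. The inverse of x ↦ x^17 on (ℤ/31ℤ)^× is x ↦ x^23, because 17·23 = 391 = 13·30 + 1 ≡ 1 (mod 30) and x^{30} = 1 for x ≠ 0 (Fermat). So f⁻¹(10) = 10^23 mod 31.
Repeated squaring mod 31: 10^1 ≡ 10, 10^2 ≡ 10² = 100 ≡ 7, 10^4 ≡ 7² = 49 ≡ 18, 10^8 ≡ 18² = 324 ≡ 14, 10^16 ≡ 14² = 196 ≡ 10. Since 23 = 16 + 4 + 2 + 1, 10^23 ≡ 10·18·7·10: 10·18 = 180 ≡ 25, then 25·7 = 175 ≡ 20, then 20·10 = 200 ≡ 14. So 10^23 ≡ 14 (mod 31).
Hence f⁻¹(10) = 14.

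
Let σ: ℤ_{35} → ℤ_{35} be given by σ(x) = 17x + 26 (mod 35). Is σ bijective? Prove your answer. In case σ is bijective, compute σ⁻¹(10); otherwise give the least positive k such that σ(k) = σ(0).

If σ(a) = σ(b), then 17a ≡ 17b (mod 35). Because gcd(17, 35) = 1, we may cancel 17 to get a ≡ b (mod 35).
We now compute 17⁻¹ mod 35 explicitly. Euclid's algorithm: 35 = 2·17 + 1; back-substituting gives 1 = 33·17 − 16·35, so 17⁻¹ ≡ 33 (mod 35).
For any y ∈ ℤ_{35}, x = 33(y − 26) mod 35 satisfies σ(x) = 17·33(y − 26) + 26 ≡ y (since 17·33 ≡ 1 mod 35). So every y has a preimage.
Hence σ is bijective.
Since σ is bijective, we compute σ⁻¹(10): solve 17x + 26 ≡ 10 (mod 35), i.e. 17x ≡ 19 (mod 35).
Multiplying by 17⁻¹ = 33 gives x ≡ 33·19 = 627 = 17·35 + 32 ≡ 32 (mod 35).
Check: σ(32) = 17·32 + 26 = 570 = 16·35 + 10 ≡ 10 (mod 35).

32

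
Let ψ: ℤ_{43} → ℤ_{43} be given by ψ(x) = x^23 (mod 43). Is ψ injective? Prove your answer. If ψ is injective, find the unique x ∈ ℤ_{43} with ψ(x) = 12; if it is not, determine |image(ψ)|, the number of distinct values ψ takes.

Since 43 is prime, the nonzero elements of ℤ_{43} form a cyclic group of order 42.
As gcd(23, 42) = 1, raising to the 23rd power is a bijection on this group: if x_1^23 ≡ x_2^23 then (x_1x_2^{−1})^23 = 1, and the only element of order dividing gcd(23, 42) = 1 is 1, so x_1 = x_2.
With ψ(0) = 0 this makes ψ injective on all of ℤ_{43}, hence bijective (finite equal-size domain and codomain). In particular ψ is injective.
Since ψ is injective, we find the preimage of 12. The inverse of x ↦ x^23 on (ℤ_{43})^× is x ↦ x^11, because 23·11 = 253 = 6·42 + 1 ≡ 1 (mod 42) and x^{42} = 1 for x ≠ 0 (Fermat). So ψ⁻¹(12) = 12^11 mod 43.
Repeated squaring mod 43: 12^1 ≡ 12, 12^2 ≡ 12² = 144 ≡ 15, 12^4 ≡ 15² = 225 ≡ 10, 12^8 ≡ 10² = 100 ≡ 14. Since 11 = 8 + 2 + 1, 12^11 ≡ 14·15·12: 14·15 = 210 ≡ 38, then 38·12 = 456 ≡ 26. So 12^11 ≡ 26 (mod 43).
Hence ψ⁻¹(12) = 26.

26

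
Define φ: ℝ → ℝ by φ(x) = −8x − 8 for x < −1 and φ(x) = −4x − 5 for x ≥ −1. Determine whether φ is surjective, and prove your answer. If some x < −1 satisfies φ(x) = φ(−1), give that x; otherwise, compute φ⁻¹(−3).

Both pieces are strictly decreasing (slopes −8 and −4), so each is injective on its own interval.
The left piece maps (−∞, −1) onto (0, ∞); the right piece maps [−1, ∞) onto (−∞, −1].
The union (0, ∞) ∪ (−∞, −1] omits the interval between 0 and −1; in particular 0 has no preimage. So φ is not surjective.
Because the two images are disjoint, no x < −1 has φ(x) = φ(−1), so we compute φ⁻¹(−3): −3 lies in (−∞, −1], so solve −4x − 5 = −3: x = (−3 + 5)/(−4) = −1/2.

-1/2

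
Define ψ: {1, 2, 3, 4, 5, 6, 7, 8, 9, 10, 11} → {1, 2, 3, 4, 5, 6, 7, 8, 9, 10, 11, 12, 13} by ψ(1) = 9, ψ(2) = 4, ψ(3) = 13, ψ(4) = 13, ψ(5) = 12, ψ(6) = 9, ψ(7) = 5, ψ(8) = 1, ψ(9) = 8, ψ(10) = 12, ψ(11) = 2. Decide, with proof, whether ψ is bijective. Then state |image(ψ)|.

8

ψ(3) = 13 = ψ(4) with 3 ≠ 4, so ψ is not injective, hence not bijective.
The image of ψ is {1, 2, 4, 5, 8, 9, 12, 13}, which has 8 elements.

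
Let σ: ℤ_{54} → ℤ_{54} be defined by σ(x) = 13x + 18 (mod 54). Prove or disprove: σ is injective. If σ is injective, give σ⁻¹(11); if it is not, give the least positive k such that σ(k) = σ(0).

41

If σ(x_1) = σ(x_2), then 13x_1 ≡ 13x_2 (mod 54). Because gcd(13, 54) = 1, we may cancel 13 to get x_1 ≡ x_2 (mod 54).
Hence σ is injective.
We now compute 13⁻¹ mod 54 explicitly. Euclid's algorithm: 54 = 4·13 + 2, 13 = 6·2 + 1; back-substituting gives 1 = 25·13 − 6·54, so 13⁻¹ ≡ 25 (mod 54).
Since σ is injective, we compute σ⁻¹(11): solve 13x + 18 ≡ 11 (mod 54), i.e. 13x ≡ 47 (mod 54).
Multiplying by 13⁻¹ = 25 gives x ≡ 25·47 = 1175 = 21·54 + 41 ≡ 41 (mod 54).
Check: σ(41) = 13·41 + 18 = 551 = 10·54 + 11 ≡ 11 (mod 54).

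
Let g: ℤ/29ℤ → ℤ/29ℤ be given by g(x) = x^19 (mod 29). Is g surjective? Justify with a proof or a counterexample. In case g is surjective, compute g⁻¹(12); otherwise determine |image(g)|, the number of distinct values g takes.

17

Since 29 is prime, the nonzero elements of ℤ/29ℤ form a cyclic group of order 28.
As gcd(19, 28) = 1, raising to the 19th power is a bijection on this group: if a^19 ≡ b^19 then (ab^{−1})^19 = 1, and the only element of order dividing gcd(19, 28) = 1 is 1, so a = b.
With g(0) = 0 this makes g injective on all of ℤ/29ℤ, hence bijective (finite equal-size domain and codomain). In particular g is surjective.
Since g is surjective, we find the preimage of 12. The inverse of x ↦ x^19 on (ℤ/29ℤ)^× is x ↦ x^3, because 19·3 = 57 = 2·28 + 1 ≡ 1 (mod 28) and x^{28} = 1 for x ≠ 0 (Fermat). So g⁻¹(12) = 12^3 mod 29.
Repeated squaring mod 29: 12^1 ≡ 12, 12^2 ≡ 12² = 144 ≡ 28. Since 3 = 2 + 1, 12^3 ≡ 28·12: 28·12 = 336 ≡ 17. So 12^3 ≡ 17 (mod 29).
Hence g⁻¹(12) = 17.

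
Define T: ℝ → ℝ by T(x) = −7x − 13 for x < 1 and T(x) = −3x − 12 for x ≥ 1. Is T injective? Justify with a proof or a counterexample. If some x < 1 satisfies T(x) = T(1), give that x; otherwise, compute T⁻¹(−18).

Both pieces are strictly decreasing (slopes −7 and −3), so each is injective on its own interval.
The left piece maps (−∞, 1) onto (−20, ∞); the right piece maps [1, ∞) onto (−∞, −15].
These images overlap. In particular T(1) = −15 (right piece), and solving −7x − 13 = −15 on the left piece gives x = 2/7 < 1.
So T(2/7) = T(1) with 2/7 ≠ 1, and T is not injective. This x = 2/7 is the requested value below 1.

2/7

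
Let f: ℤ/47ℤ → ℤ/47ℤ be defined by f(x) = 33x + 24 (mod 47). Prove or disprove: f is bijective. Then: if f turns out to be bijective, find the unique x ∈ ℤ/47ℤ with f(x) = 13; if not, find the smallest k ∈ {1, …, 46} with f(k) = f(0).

31

By definition, injectivity means: for all u, v in the domain, f(u) = f(v) implies u = v.
If f(u) = f(v), then 33u ≡ 33v (mod 47). Because gcd(33, 47) = 1, we may cancel 33 to get u ≡ v (mod 47).
We now compute 33⁻¹ mod 47 explicitly. Euclid's algorithm: 47 = 1·33 + 14, 33 = 2·14 + 5, 14 = 2·5 + 4, 5 = 1·4 + 1; back-substituting gives 1 = 10·33 − 7·47, so 33⁻¹ ≡ 10 (mod 47).
Then y ↦ 10(y − 24) is a two-sided inverse to f, so every y ∈ ℤ/47ℤ has a preimage.
Therefore f is bijective.
Since f is bijective, we find f⁻¹(13): we need 33x ≡ 13 − 24 ≡ 36 (mod 47). Using 33⁻¹ = 10: x ≡ 10·36 = 360 = 7·47 + 31, so x = 31.
Check: f(31) = 33·31 + 24 = 1047 = 22·47 + 13 ≡ 13 (mod 47).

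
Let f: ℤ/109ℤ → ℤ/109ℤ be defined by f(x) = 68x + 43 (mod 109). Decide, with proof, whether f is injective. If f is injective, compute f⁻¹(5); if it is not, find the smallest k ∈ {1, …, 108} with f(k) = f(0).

If f(x_1) = f(x_2), then 68x_1 ≡ 68x_2 (mod 109). Because gcd(68, 109) = 1, we may cancel 68 to get x_1 ≡ x_2 (mod 109).
Therefore f is injective.
We now compute 68⁻¹ mod 109 explicitly. Euclid's algorithm: 109 = 1·68 + 41, 68 = 1·41 + 27, 41 = 1·27 + 14, 27 = 1·14 + 13, 14 = 1·13 + 1; back-substituting gives 1 = 101·68 − 63·109, so 68⁻¹ ≡ 101 (mod 109).
Since f is injective, we compute f⁻¹(5): solve 68x + 43 ≡ 5 (mod 109), i.e. 68x ≡ 71 (mod 109).
Multiplying by 68⁻¹ = 101 gives x ≡ 101·71 = 7171 = 65·109 + 86 ≡ 86 (mod 109).
Check: f(86) = 68·86 + 43 = 5891 = 54·109 + 5 ≡ 5 (mod 109).

86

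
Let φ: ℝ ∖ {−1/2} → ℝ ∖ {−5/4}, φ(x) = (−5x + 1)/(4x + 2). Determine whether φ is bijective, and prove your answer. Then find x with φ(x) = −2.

Suppose φ(u) = φ(v). Cross-multiplying: (−5u + 1)(4v + 2) = (−5v + 1)(4u + 2).
Expanding both sides and cancelling the symmetric terms leaves −14·(u − v) = 0. Since −14 ≠ 0, u = v. Therefore φ is injective.
For any y ≠ −5/4, solving y(4x + 2) = −5x + 1 for x gives a well-defined x ≠ −1/2. So φ is surjective.
Hence φ is bijective.
Solving φ(x) = −2: cross-multiplying gives −5x + 1 = −2(4x + 2), which rearranges to 3x = −5, so x = −5/3.

-5/3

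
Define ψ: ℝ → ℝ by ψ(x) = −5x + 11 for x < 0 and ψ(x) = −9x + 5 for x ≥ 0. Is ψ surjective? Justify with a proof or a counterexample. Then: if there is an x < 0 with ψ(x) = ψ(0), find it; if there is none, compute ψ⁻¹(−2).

Both pieces are strictly decreasing (slopes −5 and −9), so each is injective on its own interval.
The left piece maps (−∞, 0) onto (11, ∞); the right piece maps [0, ∞) onto (−∞, 5].
The union (11, ∞) ∪ (−∞, 5] omits the interval between 11 and 5; in particular 11 has no preimage. So ψ is not surjective.
Because the two images are disjoint, no x < 0 has ψ(x) = ψ(0), so we compute ψ⁻¹(−2): −2 lies in (−∞, 5], so solve −9x + 5 = −2: x = (−2 − 5)/(−9) = 7/9.

7/9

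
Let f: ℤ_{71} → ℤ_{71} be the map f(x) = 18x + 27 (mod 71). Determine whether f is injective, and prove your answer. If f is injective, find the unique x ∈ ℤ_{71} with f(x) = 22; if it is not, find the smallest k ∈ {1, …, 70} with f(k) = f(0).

51

If f(s) = f(t), then 18s ≡ 18t (mod 71). Because gcd(18, 71) = 1, we may cancel 18 to get s ≡ t (mod 71).
So f is injective.
We now compute 18⁻¹ mod 71 explicitly. Euclid's algorithm: 71 = 3·18 + 17, 18 = 1·17 + 1; back-substituting gives 1 = 4·18 − 1·71, so 18⁻¹ ≡ 4 (mod 71).
Since f is injective, we find f⁻¹(22): we need 18x ≡ 22 − 27 ≡ 66 (mod 71). Using 18⁻¹ = 4: x ≡ 4·66 = 264 = 3·71 + 51, so x = 51.
Check: f(51) = 18·51 + 27 = 945 = 13·71 + 22 ≡ 22 (mod 71).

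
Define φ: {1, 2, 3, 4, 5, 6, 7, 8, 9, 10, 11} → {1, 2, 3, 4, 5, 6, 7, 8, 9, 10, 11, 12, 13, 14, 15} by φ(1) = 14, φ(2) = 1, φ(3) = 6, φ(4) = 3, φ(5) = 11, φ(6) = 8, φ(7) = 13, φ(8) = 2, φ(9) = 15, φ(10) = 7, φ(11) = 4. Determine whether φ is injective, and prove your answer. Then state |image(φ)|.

The values φ(1), …, φ(11) are 14, 1, 6, 3, 11, 8, 13, 2, 15, 7, 4 — all distinct.
So φ(a) = φ(b) only when a = b, and φ is injective.
The image of φ is {1, 2, 3, 4, 6, 7, 8, 11, 13, 14, 15}, which has 11 elements.

11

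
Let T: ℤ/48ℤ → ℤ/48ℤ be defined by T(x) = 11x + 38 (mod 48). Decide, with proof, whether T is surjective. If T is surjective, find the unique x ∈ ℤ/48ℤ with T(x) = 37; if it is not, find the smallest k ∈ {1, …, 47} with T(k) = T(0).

Since gcd(11, 48) = 1, 11 is invertible modulo 48. Euclid's algorithm: 48 = 4·11 + 4, 11 = 2·4 + 3, 4 = 1·3 + 1; back-substituting gives 1 = 35·11 − 8·48, so 11⁻¹ ≡ 35 (mod 48).
Then y ↦ 35(y − 38) is a two-sided inverse to T, so every y ∈ ℤ/48ℤ has a preimage.
So T is surjective.
Since T is surjective, we find T⁻¹(37): we need 11x ≡ 37 − 38 ≡ 47 (mod 48). Using 11⁻¹ = 35: x ≡ 35·47 = 1645 = 34·48 + 13, so x = 13.
Check: T(13) = 11·13 + 38 = 181 = 3·48 + 37 ≡ 37 (mod 48).

13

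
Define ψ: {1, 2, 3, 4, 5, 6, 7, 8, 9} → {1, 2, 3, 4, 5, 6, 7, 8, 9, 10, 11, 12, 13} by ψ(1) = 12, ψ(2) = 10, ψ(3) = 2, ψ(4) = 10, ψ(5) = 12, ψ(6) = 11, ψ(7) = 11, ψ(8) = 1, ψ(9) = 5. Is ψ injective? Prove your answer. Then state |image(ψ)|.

ψ(2) = 10 = ψ(4) with 2 ≠ 4, so ψ is not injective.
The image of ψ is {1, 2, 5, 10, 11, 12}, which has 6 elements.

6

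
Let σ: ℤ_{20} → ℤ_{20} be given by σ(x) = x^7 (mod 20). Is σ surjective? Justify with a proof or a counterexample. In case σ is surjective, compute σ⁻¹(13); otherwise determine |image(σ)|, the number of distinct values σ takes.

15

σ(0) = 0^7 = 0.
σ(10): Repeated squaring mod 20: 10^1 ≡ 10, 10^2 ≡ 10² = 100 ≡ 0, 10^4 ≡ 0² = 0. Since 7 = 4 + 2 + 1, 10^7 ≡ 0·0·10: 0·0 = 0, then 0·10 = 0. So 10^7 ≡ 0 (mod 20).
So σ(0) = σ(10) = 0 while 0 ≠ 10, so σ is not injective.
A non-injective map from the 20-element set ℤ_{20} to itself takes at most 19 distinct values, so it cannot be surjective. Therefore σ is not surjective.
Since σ is not surjective, we determine |image(σ)|. Computing x^7 mod 20 for each x (by repeated squaring, reducing mod 20 at every step), the values σ(0), σ(1), …, σ(19) are: 0, 1, 8, 7, 4, 5, 16, 3, 12, 9, 0, 11, 8, 17, 4, 15, 16, 13, 12, 19.
The distinct values are {0, 1, 3, 4, 5, 7, 8, 9, 11, 12, 13, 15, 16, 17, 19}; there are 15 of them.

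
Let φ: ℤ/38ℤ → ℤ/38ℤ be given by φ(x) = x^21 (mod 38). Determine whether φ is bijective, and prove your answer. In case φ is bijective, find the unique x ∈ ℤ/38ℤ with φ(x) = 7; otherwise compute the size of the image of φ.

14

φ(4): Repeated squaring mod 38: 4^1 ≡ 4, 4^2 ≡ 4² = 16, 4^4 ≡ 16² = 256 ≡ 28, 4^8 ≡ 28² = 784 ≡ 24, 4^16 ≡ 24² = 576 ≡ 6. Since 21 = 16 + 4 + 1, 4^21 ≡ 6·28·4: 6·28 = 168 ≡ 16, then 16·4 = 64 ≡ 26. So 4^21 ≡ 26 (mod 38).
φ(6): Repeated squaring mod 38: 6^1 ≡ 6, 6^2 ≡ 6² = 36, 6^4 ≡ 36² = 1296 ≡ 4, 6^8 ≡ 4² = 16, 6^16 ≡ 16² = 256 ≡ 28. Since 21 = 16 + 4 + 1, 6^21 ≡ 28·4·6: 28·4 = 112 ≡ 36, then 36·6 = 216 ≡ 26. So 6^21 ≡ 26 (mod 38).
So φ(4) = φ(6) = 26 while 4 ≠ 6, therefore φ is not injective, hence not bijective.
Since φ is not bijective, we determine |image(φ)|. Computing x^21 mod 38 for each x (by repeated squaring, reducing mod 38 at every step), the values φ(0), φ(1), …, φ(37) are: 0, 1, 8, 27, 26, 11, 26, 1, 18, 7, 12, 1, 18, 31, 8, 31, 30, 11, 18, 19, 20, 27, 8, 7, 30, 7, 20, 37, 26, 31, 20, 37, 12, 27, 12, 11, 30, 37.
The distinct values are {0, 1, 7, 8, 11, 12, 18, 19, 20, 26, 27, 30, 31, 37}; there are 14 of them.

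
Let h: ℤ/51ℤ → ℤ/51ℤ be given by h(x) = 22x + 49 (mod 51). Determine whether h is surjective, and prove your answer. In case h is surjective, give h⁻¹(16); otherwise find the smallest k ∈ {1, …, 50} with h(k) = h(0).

24

By definition, surjectivity means every element of the codomain has a preimage under h.
Since gcd(22, 51) = 1, 22 is invertible modulo 51. Euclid's algorithm: 51 = 2·22 + 7, 22 = 3·7 + 1; back-substituting gives 1 = 7·22 − 3·51, so 22⁻¹ ≡ 7 (mod 51).
Then y ↦ 7(y − 49) is a two-sided inverse to h, so every y ∈ ℤ/51ℤ has a preimage.
So h is surjective.
Since h is surjective, we find h⁻¹(16): we need 22x ≡ 16 − 49 ≡ 18 (mod 51). Using 22⁻¹ = 7: x ≡ 7·18 = 126 = 2·51 + 24, so x = 24.
Check: h(24) = 22·24 + 49 = 577 = 11·51 + 16 ≡ 16 (mod 51).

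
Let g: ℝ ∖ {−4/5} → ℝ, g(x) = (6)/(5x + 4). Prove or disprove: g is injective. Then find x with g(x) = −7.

-34/35

Suppose g(a) = g(b). Cross-multiplying: (6)(5b + 4) = (6)(5a + 4).
Expanding both sides and cancelling the symmetric terms leaves −30·(a − b) = 0. Since −30 ≠ 0, a = b. Hence g is injective.
Solving g(x) = −7: cross-multiplying gives 6 = −7(5x + 4), which rearranges to 35x = −34, so x = −34/35.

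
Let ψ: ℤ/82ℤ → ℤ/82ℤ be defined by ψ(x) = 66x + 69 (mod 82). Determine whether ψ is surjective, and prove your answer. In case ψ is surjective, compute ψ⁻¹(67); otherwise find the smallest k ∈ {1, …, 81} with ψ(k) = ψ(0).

41

Since gcd(66, 82) = 2, we have 66x ≡ 0 (mod 2) for all x, so ψ(x) ≡ 1 (mod 2).
But 0 ≢ 1 (mod 2), so 0 ∈ ℤ/82ℤ has no preimage. Hence ψ is not surjective.
Since ψ is not surjective, we find the least positive k with ψ(k) = ψ(0): this means 66k ≡ 0 (mod 82), i.e. 82 ∣ 66k. Since gcd(66, 82) = 2, dividing through by 2 this holds exactly when 41 ∣ 33k, and as gcd(33, 41) = 1, exactly when 41 ∣ k.
The smallest positive such k is 41.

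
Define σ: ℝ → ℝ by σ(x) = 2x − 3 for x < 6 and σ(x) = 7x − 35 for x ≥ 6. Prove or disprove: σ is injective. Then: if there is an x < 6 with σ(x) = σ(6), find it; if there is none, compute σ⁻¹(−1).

5

Both pieces are strictly increasing (slopes 2 and 7), so each is injective on its own interval.
The left piece maps (−∞, 6) onto (−∞, 9); the right piece maps [6, ∞) onto [7, ∞).
These images overlap. In particular σ(6) = 7 (right piece), and solving 2x − 3 = 7 on the left piece gives x = 5 < 6.
So σ(5) = σ(6) with 5 ≠ 6, and σ is not injective. This x = 5 is the requested value below 6.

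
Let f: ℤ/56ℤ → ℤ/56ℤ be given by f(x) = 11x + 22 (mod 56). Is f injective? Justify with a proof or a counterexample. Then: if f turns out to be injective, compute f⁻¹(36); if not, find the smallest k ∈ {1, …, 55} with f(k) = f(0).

42

If f(u) = f(v), then 11u ≡ 11v (mod 56). Because gcd(11, 56) = 1, we may cancel 11 to get u ≡ v (mod 56).
Thus f is injective.
We now compute 11⁻¹ mod 56 explicitly. Euclid's algorithm: 56 = 5·11 + 1; back-substituting gives 1 = 51·11 − 10·56, so 11⁻¹ ≡ 51 (mod 56).
Since f is injective, we compute f⁻¹(36): solve 11x + 22 ≡ 36 (mod 56), i.e. 11x ≡ 14 (mod 56).
Multiplying by 11⁻¹ = 51 gives x ≡ 51·14 = 714 = 12·56 + 42 ≡ 42 (mod 56).
Check: f(42) = 11·42 + 22 = 484 = 8·56 + 36 ≡ 36 (mod 56).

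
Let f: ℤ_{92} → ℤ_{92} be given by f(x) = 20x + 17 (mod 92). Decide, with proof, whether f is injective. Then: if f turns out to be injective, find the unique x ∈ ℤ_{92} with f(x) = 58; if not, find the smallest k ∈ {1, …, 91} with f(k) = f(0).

23

We have gcd(20, 92) = 4 > 1. Taking s = 0 and t = 23: f(0) = 17 and f(23) = 20·23 + 17 = 477 ≡ 17 (mod 92).
So f(0) = f(23) while 0 ≠ 23, hence f is not injective.
Since f is not injective, we find the least positive k with f(k) = f(0): this means 20k ≡ 0 (mod 92), i.e. 92 ∣ 20k. Since gcd(20, 92) = 4, dividing through by 4 this holds exactly when 23 ∣ 5k, and as gcd(5, 23) = 1, exactly when 23 ∣ k.
The smallest positive such k is 23.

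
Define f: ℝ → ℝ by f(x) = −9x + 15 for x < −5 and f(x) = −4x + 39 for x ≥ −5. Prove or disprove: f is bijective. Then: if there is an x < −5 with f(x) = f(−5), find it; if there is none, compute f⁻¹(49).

Both pieces are strictly decreasing (slopes −9 and −4), so each is injective on its own interval.
The left piece maps (−∞, −5) onto (60, ∞); the right piece maps [−5, ∞) onto (−∞, 59].
The images leave a gap (60 has no preimage), so f is not surjective, hence not bijective.
Because the two images are disjoint, no x < −5 has f(x) = f(−5), so we compute f⁻¹(49): 49 lies in (−∞, 59], so solve −4x + 39 = 49: x = (49 − 39)/(−4) = −5/2.

-5/2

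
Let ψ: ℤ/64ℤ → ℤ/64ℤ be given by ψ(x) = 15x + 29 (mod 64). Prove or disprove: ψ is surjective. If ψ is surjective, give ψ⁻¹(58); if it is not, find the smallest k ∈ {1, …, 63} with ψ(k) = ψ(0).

Since gcd(15, 64) = 1, 15 is invertible modulo 64. Euclid's algorithm: 64 = 4·15 + 4, 15 = 3·4 + 3, 4 = 1·3 + 1; back-substituting gives 1 = 47·15 − 11·64, so 15⁻¹ ≡ 47 (mod 64).
Then y ↦ 47(y − 29) is a two-sided inverse to ψ, so every y ∈ ℤ/64ℤ has a preimage.
Thus ψ is surjective.
Since ψ is surjective, we find ψ⁻¹(58): we need 15x ≡ 58 − 29 ≡ 29 (mod 64). Using 15⁻¹ = 47: x ≡ 47·29 = 1363 = 21·64 + 19, so x = 19.
Check: ψ(19) = 15·19 + 29 = 314 = 4·64 + 58 ≡ 58 (mod 64).

19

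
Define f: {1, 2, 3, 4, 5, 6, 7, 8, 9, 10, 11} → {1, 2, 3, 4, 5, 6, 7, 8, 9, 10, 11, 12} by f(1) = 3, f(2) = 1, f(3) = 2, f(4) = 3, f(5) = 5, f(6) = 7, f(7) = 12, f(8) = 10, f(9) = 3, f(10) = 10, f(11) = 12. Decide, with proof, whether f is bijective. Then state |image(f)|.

f(1) = 3 = f(4) with 1 ≠ 4, so f is not injective, hence not bijective.
The image of f is {1, 2, 3, 5, 7, 10, 12}, which has 7 elements.

7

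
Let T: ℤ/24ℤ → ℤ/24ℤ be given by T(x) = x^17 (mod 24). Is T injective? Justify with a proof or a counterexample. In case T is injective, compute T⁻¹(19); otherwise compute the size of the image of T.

T(0) = 0^17 = 0.
T(6): Repeated squaring mod 24: 6^1 ≡ 6, 6^2 ≡ 6² = 36 ≡ 12, 6^4 ≡ 12² = 144 ≡ 0, 6^8 ≡ 0² = 0, 6^16 ≡ 0² = 0. Since 17 = 16 + 1, 6^17 ≡ 0·6: 0·6 = 0. So 6^17 ≡ 0 (mod 24).
So T(0) = T(6) = 0 while 0 ≠ 6, therefore T is not injective.
Since T is not injective, we determine |image(T)|. Computing x^17 mod 24 for each x (by repeated squaring, reducing mod 24 at every step), the values T(0), T(1), …, T(23) are: 0, 1, 8, 3, 16, 5, 0, 7, 8, 9, 16, 11, 0, 13, 8, 15, 16, 17, 0, 19, 8, 21, 16, 23.
The distinct values are {0, 1, 3, 5, 7, 8, 9, 11, 13, 15, 16, 17, 19, 21, 23}; there are 15 of them.

15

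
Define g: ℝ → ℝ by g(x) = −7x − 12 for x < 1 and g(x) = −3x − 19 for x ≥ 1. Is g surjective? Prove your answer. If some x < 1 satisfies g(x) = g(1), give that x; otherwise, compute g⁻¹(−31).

Both pieces are strictly decreasing (slopes −7 and −3), so each is injective on its own interval.
The left piece maps (−∞, 1) onto (−19, ∞); the right piece maps [1, ∞) onto (−∞, −22].
The union (−19, ∞) ∪ (−∞, −22] omits the interval between −19 and −22; in particular −19 has no preimage. So g is not surjective.
Because the two images are disjoint, no x < 1 has g(x) = g(1), so we compute g⁻¹(−31): −31 lies in (−∞, −22], so solve −3x − 19 = −31: x = (−31 + 19)/(−3) = 4.

4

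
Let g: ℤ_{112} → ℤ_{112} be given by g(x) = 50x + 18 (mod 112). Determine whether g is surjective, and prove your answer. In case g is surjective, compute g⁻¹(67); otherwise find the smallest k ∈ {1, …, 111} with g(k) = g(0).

Since gcd(50, 112) = 2, we have 50x ≡ 0 (mod 2) for all x, so g(x) ≡ 0 (mod 2).
But 1 ≢ 0 (mod 2), so 1 ∈ ℤ_{112} has no preimage. Therefore g is not surjective.
Since g is not surjective, we find the least positive k with g(k) = g(0): this means 50k ≡ 0 (mod 112), i.e. 112 ∣ 50k. Since gcd(50, 112) = 2, dividing through by 2 this holds exactly when 56 ∣ 25k, and as gcd(25, 56) = 1, exactly when 56 ∣ k.
The smallest positive such k is 56.

56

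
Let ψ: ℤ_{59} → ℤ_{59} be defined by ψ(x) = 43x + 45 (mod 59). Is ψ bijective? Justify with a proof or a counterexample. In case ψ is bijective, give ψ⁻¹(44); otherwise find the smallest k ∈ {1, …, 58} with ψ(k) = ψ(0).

48

Recall that ψ is injective if ψ(s) = ψ(t) implies s = t.
Suppose ψ(s) = ψ(t) in ℤ_{59}. Then 43s + 45 ≡ 43t + 45 (mod 59), hence 43(s − t) ≡ 0 (mod 59).
Since gcd(43, 59) = 1, 43 is invertible modulo 59, hence s − t ≡ 0 (mod 59), i.e. s = t.
We now compute 43⁻¹ mod 59 explicitly. Euclid's algorithm: 59 = 1·43 + 16, 43 = 2·16 + 11, 16 = 1·11 + 5, 11 = 2·5 + 1; back-substituting gives 1 = 11·43 − 8·59, so 43⁻¹ ≡ 11 (mod 59).
For any y ∈ ℤ_{59}, x = 11(y − 45) mod 59 satisfies ψ(x) = 43·11(y − 45) + 45 ≡ y (since 43·11 ≡ 1 mod 59). So every y has a preimage.
So ψ is bijective.
Since ψ is bijective, we find ψ⁻¹(44): we need 43x ≡ 44 − 45 ≡ 58 (mod 59). Using 43⁻¹ = 11: x ≡ 11·58 = 638 = 10·59 + 48, so x = 48.
Check: ψ(48) = 43·48 + 45 = 2109 = 35·59 + 44 ≡ 44 (mod 59).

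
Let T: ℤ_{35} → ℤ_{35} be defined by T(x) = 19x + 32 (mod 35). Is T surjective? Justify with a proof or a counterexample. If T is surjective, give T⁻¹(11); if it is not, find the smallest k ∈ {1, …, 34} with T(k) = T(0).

Since gcd(19, 35) = 1, 19 is invertible modulo 35. Euclid's algorithm: 35 = 1·19 + 16, 19 = 1·16 + 3, 16 = 5·3 + 1; back-substituting gives 1 = 24·19 − 13·35, so 19⁻¹ ≡ 24 (mod 35).
For any y ∈ ℤ_{35}, x = 24(y − 32) mod 35 satisfies T(x) = 19·24(y − 32) + 32 ≡ y (since 19·24 ≡ 1 mod 35). So every y has a preimage.
So T is surjective.
Since T is surjective, we compute T⁻¹(11): solve 19x + 32 ≡ 11 (mod 35), i.e. 19x ≡ 14 (mod 35).
Multiplying by 19⁻¹ = 24 gives x ≡ 24·14 = 336 = 9·35 + 21 ≡ 21 (mod 35).
Check: T(21) = 19·21 + 32 = 431 = 12·35 + 11 ≡ 11 (mod 35).

21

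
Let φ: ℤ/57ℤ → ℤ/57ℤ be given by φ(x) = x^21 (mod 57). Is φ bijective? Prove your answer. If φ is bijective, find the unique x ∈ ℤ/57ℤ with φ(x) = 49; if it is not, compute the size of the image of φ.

21

φ(1) = 1^21 = 1.
φ(7): Repeated squaring mod 57: 7^1 ≡ 7, 7^2 ≡ 7² = 49, 7^4 ≡ 49² = 2401 ≡ 7, 7^8 ≡ 7² = 49, 7^16 ≡ 49² = 2401 ≡ 7. Since 21 = 16 + 4 + 1, 7^21 ≡ 7·7·7: 7·7 = 49, then 49·7 = 343 ≡ 1. So 7^21 ≡ 1 (mod 57).
So φ(1) = φ(7) = 1 while 1 ≠ 7, therefore φ is not injective, hence not bijective.
Since φ is not bijective, we determine |image(φ)|. Computing x^21 mod 57 for each x (by repeated squaring, reducing mod 57 at every step), the values φ(0), φ(1), …, φ(56) are: 0, 1, 8, 27, 7, 11, 45, 1, 56, 45, 31, 20, 18, 31, 8, 12, 49, 11, 18, 19, 20, 27, 46, 26, 30, 7, 20, 18, 7, 50, 39, 37, 50, 27, 31, 11, 30, 37, 38, 39, 46, 8, 45, 49, 26, 39, 37, 26, 12, 1, 56, 12, 46, 50, 30, 49, 56.
The distinct values are {0, 1, 7, 8, 11, 12, 18, 19, 20, 26, 27, 30, 31, 37, 38, 39, 45, 46, 49, 50, 56}; there are 21 of them.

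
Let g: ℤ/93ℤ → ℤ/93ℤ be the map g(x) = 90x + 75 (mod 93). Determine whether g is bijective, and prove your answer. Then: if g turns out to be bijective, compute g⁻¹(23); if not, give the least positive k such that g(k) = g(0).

Recall: g is injective if g(a) = g(b) implies a = b.
We have gcd(90, 93) = 3 > 1. Taking a = 0 and b = 31: g(0) = 75 and g(31) = 90·31 + 75 = 2865 ≡ 75 (mod 93).
So g(0) = g(31) while 0 ≠ 31, hence g is not injective, hence not bijective.
Since g is not bijective, we find the least positive k with g(k) = g(0): this means 90k ≡ 0 (mod 93), i.e. 93 ∣ 90k. Since gcd(90, 93) = 3, dividing through by 3 this holds exactly when 31 ∣ 30k, and as gcd(30, 31) = 1, exactly when 31 ∣ k.
The smallest positive such k is 31.

31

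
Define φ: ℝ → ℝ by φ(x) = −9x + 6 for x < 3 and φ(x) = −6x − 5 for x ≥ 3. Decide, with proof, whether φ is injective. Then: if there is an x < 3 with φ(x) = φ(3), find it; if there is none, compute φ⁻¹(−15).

7/3

Both pieces are strictly decreasing (slopes −9 and −6), so each is injective on its own interval.
The left piece maps (−∞, 3) onto (−21, ∞); the right piece maps [3, ∞) onto (−∞, −23].
These images are disjoint, so no value is attained by both pieces. Therefore φ is injective.
Because the two images are disjoint, no x < 3 has φ(x) = φ(3), so we compute φ⁻¹(−15): −15 lies in (−21, ∞), so solve −9x + 6 = −15: x = (−15 − 6)/(−9) = 7/3.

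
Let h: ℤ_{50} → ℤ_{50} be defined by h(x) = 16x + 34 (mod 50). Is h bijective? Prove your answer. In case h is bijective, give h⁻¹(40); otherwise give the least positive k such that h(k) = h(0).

25

Recall that h is injective if h(s) = h(t) implies s = t.
We have gcd(16, 50) = 2 > 1. Taking s = 0 and t = 25: h(0) = 34 and h(25) = 16·25 + 34 = 434 ≡ 34 (mod 50).
So h(0) = h(25) while 0 ≠ 25, therefore h is not injective, hence not bijective.
Since h is not bijective, we find the least positive k with h(k) = h(0): this means 16k ≡ 0 (mod 50), i.e. 50 ∣ 16k. Since gcd(16, 50) = 2, dividing through by 2 this holds exactly when 25 ∣ 8k, and as gcd(8, 25) = 1, exactly when 25 ∣ k.
The smallest positive such k is 25.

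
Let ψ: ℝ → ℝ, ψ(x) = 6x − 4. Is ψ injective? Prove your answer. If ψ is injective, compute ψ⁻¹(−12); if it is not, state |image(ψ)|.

Recall that ψ is injective when ψ(x_1) = ψ(x_2) forces x_1 = x_2.
Suppose ψ(x_1) = ψ(x_2). Then 6x_1 − 4 = 6x_2 − 4, therefore 6x_1 = 6x_2, so x_1 = x_2.
Thus ψ is injective.
Since ψ is injective, we compute ψ⁻¹(−12) = (−12 + 4)/6 = −4/3.

-4/3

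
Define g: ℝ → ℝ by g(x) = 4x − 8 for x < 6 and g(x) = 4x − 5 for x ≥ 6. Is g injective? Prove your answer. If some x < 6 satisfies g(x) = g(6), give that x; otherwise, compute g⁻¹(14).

Both pieces are strictly increasing (slopes 4 and 4), so each is injective on its own interval.
The left piece maps (−∞, 6) onto (−∞, 16); the right piece maps [6, ∞) onto [19, ∞).
These images are disjoint, so no value is attained by both pieces. Therefore g is injective.
Because the two images are disjoint, no x < 6 has g(x) = g(6), so we compute g⁻¹(14): 14 lies in (−∞, 16), so solve 4x − 8 = 14: x = (14 + 8)/4 = 11/2.

11/2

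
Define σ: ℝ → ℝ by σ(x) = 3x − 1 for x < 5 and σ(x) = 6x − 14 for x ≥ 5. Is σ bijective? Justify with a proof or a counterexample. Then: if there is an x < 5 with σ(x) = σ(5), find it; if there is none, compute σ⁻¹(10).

Both pieces are strictly increasing (slopes 3 and 6), so each is injective on its own interval.
The left piece maps (−∞, 5) onto (−∞, 14); the right piece maps [5, ∞) onto [16, ∞).
The images leave a gap (14 has no preimage), so σ is not surjective, hence not bijective.
Because the two images are disjoint, no x < 5 has σ(x) = σ(5), so we compute σ⁻¹(10): 10 lies in (−∞, 14), so solve 3x − 1 = 10: x = (10 + 1)/3 = 11/3.

11/3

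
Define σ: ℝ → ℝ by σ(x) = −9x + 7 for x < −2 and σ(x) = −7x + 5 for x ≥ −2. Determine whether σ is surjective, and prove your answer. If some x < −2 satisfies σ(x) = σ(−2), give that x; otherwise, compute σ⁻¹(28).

Both pieces are strictly decreasing (slopes −9 and −7), so each is injective on its own interval.
The left piece maps (−∞, −2) onto (25, ∞); the right piece maps [−2, ∞) onto (−∞, 19].
The union (25, ∞) ∪ (−∞, 19] omits the interval between 25 and 19; in particular 25 has no preimage. So σ is not surjective.
Because the two images are disjoint, no x < −2 has σ(x) = σ(−2), so we compute σ⁻¹(28): 28 lies in (25, ∞), so solve −9x + 7 = 28: x = (28 − 7)/(−9) = −7/3.

-7/3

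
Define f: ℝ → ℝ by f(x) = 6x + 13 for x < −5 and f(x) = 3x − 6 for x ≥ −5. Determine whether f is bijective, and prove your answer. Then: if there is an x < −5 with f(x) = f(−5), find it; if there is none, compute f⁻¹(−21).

Both pieces are strictly increasing (slopes 6 and 3), so each is injective on its own interval.
The left piece maps (−∞, −5) onto (−∞, −17); the right piece maps [−5, ∞) onto [−21, ∞).
These images overlap. In particular f(−5) = −21 (right piece), and solving 6x + 13 = −21 on the left piece gives x = −17/3 < −5.
So f(−17/3) = f(−5) with −17/3 ≠ −5, and f is not injective, hence not bijective. This x = −17/3 is the requested value below −5.

-17/3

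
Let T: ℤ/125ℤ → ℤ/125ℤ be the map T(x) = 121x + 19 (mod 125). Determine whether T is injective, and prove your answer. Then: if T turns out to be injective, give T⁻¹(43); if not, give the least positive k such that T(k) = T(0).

Recall: T is injective if T(x_1) = T(x_2) implies x_1 = x_2.
Suppose T(x_1) = T(x_2) in ℤ/125ℤ. Then 121x_1 + 19 ≡ 121x_2 + 19 (mod 125), hence 121(x_1 − x_2) ≡ 0 (mod 125).
Since gcd(121, 125) = 1, 121 is invertible modulo 125, therefore x_1 − x_2 ≡ 0 (mod 125), i.e. x_1 = x_2.
Hence T is injective.
We now compute 121⁻¹ mod 125 explicitly. Euclid's algorithm: 125 = 1·121 + 4, 121 = 30·4 + 1; back-substituting gives 1 = 31·121 − 30·125, so 121⁻¹ ≡ 31 (mod 125).
Since T is injective, we compute T⁻¹(43): solve 121x + 19 ≡ 43 (mod 125), i.e. 121x ≡ 24 (mod 125).
Multiplying by 121⁻¹ = 31 gives x ≡ 31·24 = 744 = 5·125 + 119 ≡ 119 (mod 125).
Check: T(119) = 121·119 + 19 = 14418 = 115·125 + 43 ≡ 43 (mod 125).

119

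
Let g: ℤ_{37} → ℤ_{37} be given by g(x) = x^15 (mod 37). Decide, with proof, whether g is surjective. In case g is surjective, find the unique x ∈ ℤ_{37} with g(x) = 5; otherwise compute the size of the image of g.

g(3): Repeated squaring mod 37: 3^1 ≡ 3, 3^2 ≡ 3² = 9, 3^4 ≡ 9² = 81 ≡ 7, 3^8 ≡ 7² = 49 ≡ 12. Since 15 = 8 + 4 + 2 + 1, 3^15 ≡ 12·7·9·3: 12·7 = 84 ≡ 10, then 10·9 = 90 ≡ 16, then 16·3 = 48 ≡ 11. So 3^15 ≡ 11 (mod 37).
g(4): Repeated squaring mod 37: 4^1 ≡ 4, 4^2 ≡ 4² = 16, 4^4 ≡ 16² = 256 ≡ 34, 4^8 ≡ 34² = 1156 ≡ 9. Since 15 = 8 + 4 + 2 + 1, 4^15 ≡ 9·34·16·4: 9·34 = 306 ≡ 10, then 10·16 = 160 ≡ 12, then 12·4 = 48 ≡ 11. So 4^15 ≡ 11 (mod 37).
So g(3) = g(4) = 11 while 3 ≠ 4, therefore g is not injective.
A non-injective map from the 37-element set ℤ_{37} to itself takes at most 36 distinct values, so it cannot be surjective. So g is not surjective.
Since g is not surjective, we determine |image(g)|. Computing x^15 mod 37 for each x (by repeated squaring, reducing mod 37 at every step), the values g(0), g(1), …, g(36) are: 0, 1, 23, 11, 11, 29, 31, 26, 31, 10, 1, 36, 10, 29, 6, 23, 10, 14, 8, 29, 23, 27, 14, 31, 8, 27, 1, 36, 27, 6, 11, 6, 8, 26, 26, 14, 36.
The distinct values are {0, 1, 6, 8, 10, 11, 14, 23, 26, 27, 29, 31, 36}; there are 13 of them.

13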